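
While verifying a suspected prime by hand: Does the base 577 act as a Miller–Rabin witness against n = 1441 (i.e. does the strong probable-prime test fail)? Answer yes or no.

n − 1 = 1440 = 2^5 · 45, so s = 5 and d = 45.
By repeated squaring, 577^45 ≡ 1 (mod 1441).
x_0 = 577^45 mod 1441 = 1.
x_0 = 1, so 577 is not a witness.

no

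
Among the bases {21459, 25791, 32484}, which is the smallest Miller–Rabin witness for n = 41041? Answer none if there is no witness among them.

n − 1 = 41040 = 2^4 · 2565, so s = 4 and d = 2565.
Base 21459: x_0 = 21459^2565 mod 41041 = 1. x_0 = 1, so 21459 is not a witness.
Base 25791: x_0 = 25791^2565 mod 41041 = 14013. x_0 is neither 1 nor 41040, so continue squaring. x_1 = 14013^2 mod 41041 = 24025. x_2 = 24025^2 mod 41041 = 1. x_2 = 1 but x_1 ≠ ±1, a nontrivial square root of 1 — 25791 is a witness and 41041 is composite.
Base 32484: x_0 = 32484^2565 mod 41041 = 20175. x_0 is neither 1 nor 41040, so continue squaring. x_1 = 20175^2 mod 41041 = 27028. x_2 = 27028^2 mod 41041 = 24025. x_3 = 24025^2 mod 41041 = 1. x_3 = 1 but x_2 ≠ ±1, a nontrivial square root of 1 — 32484 is a witness and 41041 is composite.
The smallest witness among the given bases is 25791.

25791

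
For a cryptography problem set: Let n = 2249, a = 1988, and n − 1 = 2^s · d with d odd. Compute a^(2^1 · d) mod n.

n − 1 = 2248 = 2^3 · 281, so s = 3 and d = 281.
x_0 = 1988^281 mod 2249 = 1676.
x_1 = 1676^2 mod 2249 = 2224.

2224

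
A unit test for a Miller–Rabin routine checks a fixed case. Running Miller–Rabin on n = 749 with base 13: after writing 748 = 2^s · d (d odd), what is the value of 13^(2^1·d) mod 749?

n − 1 = 748 = 2^2 · 187, so s = 2 and d = 187.
Repeated squaring mod 749: 13^1 ≡ 13, 13^2 ≡ 169, 13^4 ≡ 99, 13^8 ≡ 64, 13^16 ≡ 351, 13^32 ≡ 365, 13^64 ≡ 652, 13^128 ≡ 421.
187 = 128 + 32 + 16 + 8 + 2 + 1, so 13^187 ≡ 421·365·351·64·169·13 ≡ 48 (mod 749).
x_0 = 48.
x_1 = 48^2 mod 749 = 57.

57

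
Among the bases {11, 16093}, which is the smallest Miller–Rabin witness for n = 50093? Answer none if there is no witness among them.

n − 1 = 50092 = 2^2 · 12523, so s = 2 and d = 12523.
Base 11: x_0 = 11^12523 mod 50093 = 30692. x_0 is neither 1 nor 50092, so continue squaring. x_1 = 30692^2 mod 50093 = 50092. x_1 ≡ −1, so 11 is not a witness.
Base 16093: x_0 = 16093^12523 mod 50093 = 1. x_0 = 1, so 16093 is not a witness.
No listed base is a witness for 50093.

none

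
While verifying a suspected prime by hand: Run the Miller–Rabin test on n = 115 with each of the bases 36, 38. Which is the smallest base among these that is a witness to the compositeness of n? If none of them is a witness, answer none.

n − 1 = 114 = 2^1 · 57, so s = 1 and d = 57.
Base 36: x_0 = 36^57 mod 115 = 31. x_0 ∉ {1, 114} and s = 1, so 36 is a Miller–Rabin witness and 115 is composite.
Base 38: x_0 = 38^57 mod 115 = 28. x_0 ∉ {1, 114} and s = 1, so 38 is a Miller–Rabin witness and 115 is composite.
The smallest witness among the given bases is 36.

36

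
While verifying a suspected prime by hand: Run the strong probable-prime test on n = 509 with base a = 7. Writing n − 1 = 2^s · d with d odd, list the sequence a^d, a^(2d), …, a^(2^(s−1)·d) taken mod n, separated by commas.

n − 1 = 508 = 2^2 · 127, so s = 2 and d = 127.
x_0 = 7^127 mod 509 = 208.
x_1 = 208^2 mod 509 = 508.

208, 508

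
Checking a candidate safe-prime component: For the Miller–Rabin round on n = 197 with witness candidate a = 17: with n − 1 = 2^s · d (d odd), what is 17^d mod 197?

n − 1 = 196 = 2^2 · 49, so s = 2 and d = 49.
17^49 mod 197 = 14.

14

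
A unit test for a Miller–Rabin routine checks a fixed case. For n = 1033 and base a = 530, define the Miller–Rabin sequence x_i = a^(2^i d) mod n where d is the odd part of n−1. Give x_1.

1032

n − 1 = 1032 = 2^3 · 129, so s = 3 and d = 129.
Repeated squaring mod 1033: 530^1 ≡ 530, 530^2 ≡ 957, 530^4 ≡ 611, 530^8 ≡ 408, 530^16 ≡ 151, 530^32 ≡ 75, 530^64 ≡ 460, 530^128 ≡ 868.
129 = 128 + 1, so 530^129 ≡ 868·530 ≡ 355 (mod 1033).
x_0 = 355.
x_1 = 355^2 mod 1033 = 1032.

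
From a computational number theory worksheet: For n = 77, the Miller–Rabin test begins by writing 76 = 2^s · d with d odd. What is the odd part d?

Halving: 76 → 38 → 19; 19 is odd.
So 76 = 2^2 · 19.

19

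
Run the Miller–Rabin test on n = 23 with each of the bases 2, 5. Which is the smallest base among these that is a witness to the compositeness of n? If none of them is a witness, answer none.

none

n − 1 = 22 = 2^1 · 11, so s = 1 and d = 11.
Base 2: x_0 = 2^11 mod 23 = 1. x_0 = 1, so 2 is not a witness.
Base 5: x_0 = 5^11 mod 23 = 22. x_0 = 22 ≡ −1, so 5 is not a witness.
No listed base is a witness for 23.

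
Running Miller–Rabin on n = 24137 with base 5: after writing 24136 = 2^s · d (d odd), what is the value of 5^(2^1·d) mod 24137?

7128

n − 1 = 24136 = 2^3 · 3017, so s = 3 and d = 3017.
x_0 = 5^3017 mod 24137 = 23103.
x_1 = 23103^2 mod 24137 = 7128.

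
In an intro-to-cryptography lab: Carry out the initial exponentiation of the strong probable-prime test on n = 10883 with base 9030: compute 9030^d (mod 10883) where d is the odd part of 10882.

10882

n − 1 = 10882 = 2^1 · 5441, so s = 1 and d = 5441.
9030^5441 mod 10883 = 10882.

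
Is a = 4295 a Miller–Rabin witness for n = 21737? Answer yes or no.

n − 1 = 21736 = 2^3 · 2717, so s = 3 and d = 2717.
x_0 = 4295^2717 mod 21737 = 1.
x_0 = 1, so 4295 is not a witness.

no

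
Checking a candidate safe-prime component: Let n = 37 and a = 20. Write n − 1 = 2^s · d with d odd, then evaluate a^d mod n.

n − 1 = 36 = 2^2 · 9, so s = 2 and d = 9.
Repeated squaring mod 37: 20^1 ≡ 20, 20^2 ≡ 30, 20^4 ≡ 12, 20^8 ≡ 33.
9 = 8 + 1, so 20^9 ≡ 33·20 ≡ 31 (mod 37).

31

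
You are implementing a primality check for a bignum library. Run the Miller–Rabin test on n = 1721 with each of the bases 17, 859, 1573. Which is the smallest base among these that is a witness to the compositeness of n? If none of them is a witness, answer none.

none

n − 1 = 1720 = 2^3 · 215, so s = 3 and d = 215.
Base 17: x_0 = 17^215 mod 1721 = 1. x_0 = 1, so 17 is not a witness.
Base 859: x_0 = 859^215 mod 1721 = 1489. x_0 is neither 1 nor 1720, so continue squaring. x_1 = 1489^2 mod 1721 = 473. x_2 = 473^2 mod 1721 = 1720. x_2 ≡ −1, so 859 is not a witness.
Base 1573: x_0 = 1573^215 mod 1721 = 1489. x_0 is neither 1 nor 1720, so continue squaring. x_1 = 1489^2 mod 1721 = 473. x_2 = 473^2 mod 1721 = 1720. x_2 ≡ −1, so 1573 is not a witness.
No listed base is a witness for 1721.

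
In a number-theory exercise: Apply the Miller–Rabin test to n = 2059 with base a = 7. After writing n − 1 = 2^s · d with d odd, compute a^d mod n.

88

n − 1 = 2058 = 2^1 · 1029, so s = 1 and d = 1029.
7^1029 mod 2059 = 88.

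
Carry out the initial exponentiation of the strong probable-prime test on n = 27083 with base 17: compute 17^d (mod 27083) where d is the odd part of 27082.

25338

n − 1 = 27082 = 2^1 · 13541, so s = 1 and d = 13541.
17^13541 mod 27083 = 25338.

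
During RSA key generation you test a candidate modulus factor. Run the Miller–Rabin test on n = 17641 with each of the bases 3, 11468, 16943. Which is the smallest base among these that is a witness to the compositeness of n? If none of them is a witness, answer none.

n − 1 = 17640 = 2^3 · 2205, so s = 3 and d = 2205.
Base 3: x_0 = 3^2205 mod 17641 = 1301. x_0 is neither 1 nor 17640, so continue squaring. x_1 = 1301^2 mod 17641 = 16706. x_2 = 16706^2 mod 17641 = 9816. Reached i = s−1 = 2 without hitting −1: 3 is a Miller–Rabin witness and 17641 is composite.
Base 11468: x_0 = 11468^2205 mod 17641 = 11055. x_0 is neither 1 nor 17640, so continue squaring. x_1 = 11055^2 mod 17641 = 13818. x_2 = 13818^2 mod 17641 = 8581. Reached i = s−1 = 2 without hitting −1: 11468 is a Miller–Rabin witness and 17641 is composite.
Base 16943: x_0 = 16943^2205 mod 17641 = 14819. x_0 is neither 1 nor 17640, so continue squaring. x_1 = 14819^2 mod 17641 = 7593. x_2 = 7593^2 mod 17641 = 2861. Reached i = s−1 = 2 without hitting −1: 16943 is a Miller–Rabin witness and 17641 is composite.
The smallest witness among the given bases is 3.

3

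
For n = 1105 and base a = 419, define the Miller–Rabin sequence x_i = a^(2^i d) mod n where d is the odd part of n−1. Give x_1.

66

n − 1 = 1104 = 2^4 · 69, so s = 4 and d = 69.
x_0 = 419^69 mod 1105 = 469.
x_1 = 469^2 mod 1105 = 66.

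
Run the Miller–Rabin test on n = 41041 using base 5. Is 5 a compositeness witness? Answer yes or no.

yes

n − 1 = 41040 = 2^4 · 2565, so s = 4 and d = 2565.
x_0 = 5^2565 mod 41041 = 38303.
x_0 is neither 1 nor 41040, so continue squaring.
x_1 = 38303^2 mod 41041 = 27182.
x_2 = 27182^2 mod 41041 = 1.
x_2 = 1 but x_1 ≠ ±1, a nontrivial square root of 1 — 5 is a witness and 41041 is composite.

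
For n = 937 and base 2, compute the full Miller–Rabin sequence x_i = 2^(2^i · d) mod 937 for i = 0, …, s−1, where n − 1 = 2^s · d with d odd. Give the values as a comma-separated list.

n − 1 = 936 = 2^3 · 117, so s = 3 and d = 117.
x_0 = 2^117 mod 937 = 1.
x_1 = 1^2 mod 937 = 1.
x_2 = 1^2 mod 937 = 1.

1, 1, 1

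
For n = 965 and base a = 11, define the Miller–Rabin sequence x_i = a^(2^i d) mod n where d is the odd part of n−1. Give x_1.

n − 1 = 964 = 2^2 · 241, so s = 2 and d = 241.
By repeated squaring, 11^241 ≡ 891 (mod 965).
x_0 = 891.
x_1 = 891^2 mod 965 = 651.

651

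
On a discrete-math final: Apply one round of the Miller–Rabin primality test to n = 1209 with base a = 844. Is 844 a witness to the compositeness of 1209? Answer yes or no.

yes

n − 1 = 1208 = 2^3 · 151, so s = 3 and d = 151.
x_0 = 844^151 mod 1209 = 844.
x_0 is neither 1 nor 1208, so continue squaring.
x_1 = 844^2 mod 1209 = 235.
x_2 = 235^2 mod 1209 = 820.
Reached i = s−1 = 2 without hitting −1: 844 is a Miller–Rabin witness and 1209 is composite.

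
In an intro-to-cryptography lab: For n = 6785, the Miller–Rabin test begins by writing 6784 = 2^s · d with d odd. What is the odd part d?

Halving: 6784 → 3392 → 1696 → 848 → 424 → 212 → 106 → 53; 53 is odd.
So 6784 = 2^7 · 53.

53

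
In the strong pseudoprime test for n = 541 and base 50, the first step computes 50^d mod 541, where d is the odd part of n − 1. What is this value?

52

n − 1 = 540 = 2^2 · 135, so s = 2 and d = 135.
50^135 mod 541 = 52.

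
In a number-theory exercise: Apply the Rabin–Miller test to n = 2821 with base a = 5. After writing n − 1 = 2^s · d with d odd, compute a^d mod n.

n − 1 = 2820 = 2^2 · 705, so s = 2 and d = 705.
Repeated squaring mod 2821: 5^1 ≡ 5, 5^2 ≡ 25, 5^4 ≡ 625, 5^8 ≡ 1327, 5^16 ≡ 625, 5^32 ≡ 1327, 5^64 ≡ 625, 5^128 ≡ 1327, 5^256 ≡ 625, 5^512 ≡ 1327.
705 = 512 + 128 + 64 + 1, so 5^705 ≡ 1327·1327·625·5 ≡ 993 (mod 2821).

993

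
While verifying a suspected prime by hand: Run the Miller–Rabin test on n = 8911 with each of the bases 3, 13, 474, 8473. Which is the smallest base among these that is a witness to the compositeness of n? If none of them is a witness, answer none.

none

n − 1 = 8910 = 2^1 · 4455, so s = 1 and d = 4455.
Base 3: x_0 = 3^4455 mod 8911 = 8910. x_0 = 8910 ≡ −1, so 3 is not a witness.
Base 13: x_0 = 13^4455 mod 8911 = 8910. x_0 = 8910 ≡ −1, so 13 is not a witness.
Base 474: x_0 = 474^4455 mod 8911 = 8910. x_0 = 8910 ≡ −1, so 474 is not a witness.
Base 8473: x_0 = 8473^4455 mod 8911 = 8910. x_0 = 8910 ≡ −1, so 8473 is not a witness.
No listed base is a witness for 8911.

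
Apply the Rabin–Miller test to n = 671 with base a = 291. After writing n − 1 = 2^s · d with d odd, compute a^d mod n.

n − 1 = 670 = 2^1 · 335, so s = 1 and d = 335.
291^335 mod 671 = 562.

562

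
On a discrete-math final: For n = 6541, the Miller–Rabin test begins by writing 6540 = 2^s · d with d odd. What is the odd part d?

1635

Halving: 6540 → 3270 → 1635; 1635 is odd.
So 6540 = 2^2 · 1635.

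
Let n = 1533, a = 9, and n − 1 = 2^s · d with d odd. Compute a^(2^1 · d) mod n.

n − 1 = 1532 = 2^2 · 383, so s = 2 and d = 383.
x_0 = 9^383 mod 1533 = 795.
x_1 = 795^2 mod 1533 = 429.

429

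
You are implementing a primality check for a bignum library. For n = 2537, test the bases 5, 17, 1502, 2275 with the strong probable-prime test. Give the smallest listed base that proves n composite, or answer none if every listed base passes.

5

n − 1 = 2536 = 2^3 · 317, so s = 3 and d = 317.
Base 5: x_0 = 5^317 mod 2537 = 1265. x_0 is neither 1 nor 2536, so continue squaring. x_1 = 1265^2 mod 2537 = 1915. x_2 = 1915^2 mod 2537 = 1260. Reached i = s−1 = 2 without hitting −1: 5 is a Miller–Rabin witness and 2537 is composite.
Base 17: x_0 = 17^317 mod 2537 = 934. x_0 is neither 1 nor 2536, so continue squaring. x_1 = 934^2 mod 2537 = 2165. x_2 = 2165^2 mod 2537 = 1386. Reached i = s−1 = 2 without hitting −1: 17 is a Miller–Rabin witness and 2537 is composite.
Base 1502: x_0 = 1502^317 mod 2537 = 1815. x_0 is neither 1 nor 2536, so continue squaring. x_1 = 1815^2 mod 2537 = 1199. x_2 = 1199^2 mod 2537 = 1659. Reached i = s−1 = 2 without hitting −1: 1502 is a Miller–Rabin witness and 2537 is composite.
Base 2275: x_0 = 2275^317 mod 2537 = 1145. x_0 is neither 1 nor 2536, so continue squaring. x_1 = 1145^2 mod 2537 = 1933. x_2 = 1933^2 mod 2537 = 2025. Reached i = s−1 = 2 without hitting −1: 2275 is a Miller–Rabin witness and 2537 is composite.
The smallest witness among the given bases is 5.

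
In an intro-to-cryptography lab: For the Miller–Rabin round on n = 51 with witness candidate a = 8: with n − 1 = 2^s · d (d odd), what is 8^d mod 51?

n − 1 = 50 = 2^1 · 25, so s = 1 and d = 25.
Repeated squaring mod 51: 8^1 ≡ 8, 8^2 ≡ 13, 8^4 ≡ 16, 8^8 ≡ 1, 8^16 ≡ 1.
25 = 16 + 8 + 1, so 8^25 ≡ 1·1·8 ≡ 8 (mod 51).

8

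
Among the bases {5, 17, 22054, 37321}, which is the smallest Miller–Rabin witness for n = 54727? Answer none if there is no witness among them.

none

n − 1 = 54726 = 2^1 · 27363, so s = 1 and d = 27363.
Base 5: x_0 = 5^27363 mod 54727 = 54726. x_0 = 54726 ≡ −1, so 5 is not a witness.
Base 17: x_0 = 17^27363 mod 54727 = 1. x_0 = 1, so 17 is not a witness.
Base 22054: x_0 = 22054^27363 mod 54727 = 1. x_0 = 1, so 22054 is not a witness.
Base 37321: x_0 = 37321^27363 mod 54727 = 54726. x_0 = 54726 ≡ −1, so 37321 is not a witness.
No listed base is a witness for 54727.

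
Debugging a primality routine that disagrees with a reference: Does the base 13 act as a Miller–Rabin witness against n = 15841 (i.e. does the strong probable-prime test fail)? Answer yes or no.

yes

n − 1 = 15840 = 2^5 · 495, so s = 5 and d = 495.
Repeated squaring mod 15841: 13^1 ≡ 13, 13^2 ≡ 169, 13^4 ≡ 12720, 13^8 ≡ 14267, 13^16 ≡ 6280, 13^32 ≡ 10151, 13^64 ≡ 12937, 13^128 ≡ 5804, 13^256 ≡ 8450.
495 = 256 + 128 + 64 + 32 + 8 + 4 + 2 + 1, so 13^495 ≡ 8450·5804·12937·10151·14267·12720·169·13 ≡ 8896 (mod 15841).
x_0 = 13^495 mod 15841 = 8896.
x_0 is neither 1 nor 15840, so continue squaring.
x_1 = 8896^2 mod 15841 = 13021.
x_2 = 13021^2 mod 15841 = 218.
x_3 = 218^2 mod 15841 = 1.
x_3 = 1 but x_2 ≠ ±1, a nontrivial square root of 1 — 13 is a witness and 15841 is composite.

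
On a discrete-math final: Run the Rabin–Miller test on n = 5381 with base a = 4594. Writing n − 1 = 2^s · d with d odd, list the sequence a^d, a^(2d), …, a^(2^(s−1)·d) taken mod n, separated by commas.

1, 1

n − 1 = 5380 = 2^2 · 1345, so s = 2 and d = 1345.
x_0 = 4594^1345 mod 5381 = 1.
x_1 = 1^2 mod 5381 = 1.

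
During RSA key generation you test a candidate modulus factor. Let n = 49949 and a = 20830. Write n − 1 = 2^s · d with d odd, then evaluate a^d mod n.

16090

n − 1 = 49948 = 2^2 · 12487, so s = 2 and d = 12487.
20830^12487 mod 49949 = 16090.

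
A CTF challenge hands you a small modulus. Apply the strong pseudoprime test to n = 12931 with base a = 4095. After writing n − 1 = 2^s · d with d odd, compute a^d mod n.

1393

n − 1 = 12930 = 2^1 · 6465, so s = 1 and d = 6465.
4095^6465 mod 12931 = 1393.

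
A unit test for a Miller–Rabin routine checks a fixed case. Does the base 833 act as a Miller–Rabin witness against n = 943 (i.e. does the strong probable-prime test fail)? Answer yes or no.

yes

n − 1 = 942 = 2^1 · 471, so s = 1 and d = 471.
x_0 = 833^471 mod 943 = 908.
x_0 ∉ {1, 942} and s = 1, so 833 is a Miller–Rabin witness and 943 is composite.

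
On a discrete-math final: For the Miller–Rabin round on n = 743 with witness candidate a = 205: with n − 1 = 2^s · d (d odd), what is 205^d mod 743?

n − 1 = 742 = 2^1 · 371, so s = 1 and d = 371.
Repeated squaring mod 743: 205^1 ≡ 205, 205^2 ≡ 417, 205^4 ≡ 27, 205^8 ≡ 729, 205^16 ≡ 196, 205^32 ≡ 523, 205^64 ≡ 105, 205^128 ≡ 623, 205^256 ≡ 283.
371 = 256 + 64 + 32 + 16 + 2 + 1, so 205^371 ≡ 283·105·523·196·417·205 ≡ 742 (mod 743).

742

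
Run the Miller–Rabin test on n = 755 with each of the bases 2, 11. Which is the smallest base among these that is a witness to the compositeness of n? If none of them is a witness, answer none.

2

n − 1 = 754 = 2^1 · 377, so s = 1 and d = 377.
Base 2: x_0 = 2^377 mod 755 = 457. x_0 ∉ {1, 754} and s = 1, so 2 is a Miller–Rabin witness and 755 is composite.
Base 11: x_0 = 11^377 mod 755 = 121. x_0 ∉ {1, 754} and s = 1, so 11 is a Miller–Rabin witness and 755 is composite.
The smallest witness among the given bases is 2.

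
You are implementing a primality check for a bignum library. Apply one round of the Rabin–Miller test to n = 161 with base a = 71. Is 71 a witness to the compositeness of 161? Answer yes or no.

n − 1 = 160 = 2^5 · 5, so s = 5 and d = 5.
x_0 = 71^5 mod 161 = 78.
x_0 is neither 1 nor 160, so continue squaring.
x_1 = 78^2 mod 161 = 127.
x_2 = 127^2 mod 161 = 29.
x_3 = 29^2 mod 161 = 36.
x_4 = 36^2 mod 161 = 8.
Reached i = s−1 = 4 without hitting −1: 71 is a Miller–Rabin witness and 161 is composite.

yes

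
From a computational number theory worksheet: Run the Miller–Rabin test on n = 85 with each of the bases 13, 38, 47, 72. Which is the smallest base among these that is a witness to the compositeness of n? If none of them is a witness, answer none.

none

n − 1 = 84 = 2^2 · 21, so s = 2 and d = 21.
Base 13: x_0 = 13^21 mod 85 = 13. x_0 is neither 1 nor 84, so continue squaring. x_1 = 13^2 mod 85 = 84. x_1 ≡ −1, so 13 is not a witness.
Base 38: x_0 = 38^21 mod 85 = 38. x_0 is neither 1 nor 84, so continue squaring. x_1 = 38^2 mod 85 = 84. x_1 ≡ −1, so 38 is not a witness.
Base 47: x_0 = 47^21 mod 85 = 47. x_0 is neither 1 nor 84, so continue squaring. x_1 = 47^2 mod 85 = 84. x_1 ≡ −1, so 47 is not a witness.
Base 72: x_0 = 72^21 mod 85 = 72. x_0 is neither 1 nor 84, so continue squaring. x_1 = 72^2 mod 85 = 84. x_1 ≡ −1, so 72 is not a witness.
No listed base is a witness for 85.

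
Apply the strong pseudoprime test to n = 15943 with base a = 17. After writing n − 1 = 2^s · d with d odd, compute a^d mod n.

9561

n − 1 = 15942 = 2^1 · 7971, so s = 1 and d = 7971.
17^7971 mod 15943 = 9561.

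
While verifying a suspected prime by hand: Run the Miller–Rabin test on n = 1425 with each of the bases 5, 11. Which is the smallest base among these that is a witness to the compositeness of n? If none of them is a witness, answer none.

n − 1 = 1424 = 2^4 · 89, so s = 4 and d = 89.
Base 5: x_0 = 5^89 mod 1425 = 650. x_0 is neither 1 nor 1424, so continue squaring. x_1 = 650^2 mod 1425 = 700. x_2 = 700^2 mod 1425 = 1225. x_3 = 1225^2 mod 1425 = 100. Reached i = s−1 = 3 without hitting −1: 5 is a Miller–Rabin witness and 1425 is composite.
Base 11: x_0 = 11^89 mod 1425 = 1166. x_0 is neither 1 nor 1424, so continue squaring. x_1 = 1166^2 mod 1425 = 106. x_2 = 106^2 mod 1425 = 1261. x_3 = 1261^2 mod 1425 = 1246. Reached i = s−1 = 3 without hitting −1: 11 is a Miller–Rabin witness and 1425 is composite.
The smallest witness among the given bases is 5.

5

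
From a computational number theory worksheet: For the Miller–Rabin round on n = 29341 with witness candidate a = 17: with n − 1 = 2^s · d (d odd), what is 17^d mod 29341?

23230

n − 1 = 29340 = 2^2 · 7335, so s = 2 and d = 7335.
By repeated squaring, 17^7335 ≡ 23230 (mod 29341).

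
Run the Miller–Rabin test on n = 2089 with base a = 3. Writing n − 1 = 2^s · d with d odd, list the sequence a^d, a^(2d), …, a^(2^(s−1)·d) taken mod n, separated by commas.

789, 2088, 1

n − 1 = 2088 = 2^3 · 261, so s = 3 and d = 261.
x_0 = 3^261 mod 2089 = 789.
x_1 = 789^2 mod 2089 = 2088.
x_2 = 2088^2 mod 2089 = 1.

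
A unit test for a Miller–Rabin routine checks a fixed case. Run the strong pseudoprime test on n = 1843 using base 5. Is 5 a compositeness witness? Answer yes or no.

n − 1 = 1842 = 2^1 · 921, so s = 1 and d = 921.
x_0 = 5^921 mod 1843 = 1037.
x_0 ∉ {1, 1842} and s = 1, so 5 is a Miller–Rabin witness and 1843 is composite.

yes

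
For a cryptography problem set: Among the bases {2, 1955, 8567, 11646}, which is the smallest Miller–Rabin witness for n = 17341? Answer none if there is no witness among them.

n − 1 = 17340 = 2^2 · 4335, so s = 2 and d = 4335.
Base 2: x_0 = 2^4335 mod 17341 = 4135. x_0 is neither 1 nor 17340, so continue squaring. x_1 = 4135^2 mod 17341 = 17340. x_1 ≡ −1, so 2 is not a witness.
Base 1955: x_0 = 1955^4335 mod 17341 = 4135. x_0 is neither 1 nor 17340, so continue squaring. x_1 = 4135^2 mod 17341 = 17340. x_1 ≡ −1, so 1955 is not a witness.
Base 8567: x_0 = 8567^4335 mod 17341 = 1. x_0 = 1, so 8567 is not a witness.
Base 11646: x_0 = 11646^4335 mod 17341 = 1. x_0 = 1, so 11646 is not a witness.
No listed base is a witness for 17341.

none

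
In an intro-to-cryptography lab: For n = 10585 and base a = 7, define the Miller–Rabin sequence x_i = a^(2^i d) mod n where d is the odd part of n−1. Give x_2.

291

n − 1 = 10584 = 2^3 · 1323, so s = 3 and d = 1323.
x_0 = 7^1323 mod 10585 = 5453.
x_1 = 5453^2 mod 10585 = 1944.
x_2 = 1944^2 mod 10585 = 291.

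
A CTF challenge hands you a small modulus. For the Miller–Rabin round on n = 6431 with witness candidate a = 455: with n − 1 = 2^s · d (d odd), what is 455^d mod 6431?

5918

n − 1 = 6430 = 2^1 · 3215, so s = 1 and d = 3215.
Repeated squaring mod 6431: 455^1 ≡ 455, 455^2 ≡ 1233, 455^4 ≡ 2573, 455^8 ≡ 2830, 455^16 ≡ 2305, 455^32 ≡ 1019, 455^64 ≡ 2970, 455^128 ≡ 3999, 455^256 ≡ 4535, 455^512 ≡ 6318, 455^1024 ≡ 6338, 455^2048 ≡ 2218.
3215 = 2048 + 1024 + 128 + 8 + 4 + 2 + 1, so 455^3215 ≡ 2218·6338·3999·2830·2573·1233·455 ≡ 5918 (mod 6431).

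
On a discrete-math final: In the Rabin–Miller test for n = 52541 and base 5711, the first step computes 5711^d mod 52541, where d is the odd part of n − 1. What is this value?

47264

n − 1 = 52540 = 2^2 · 13135, so s = 2 and d = 13135.
5711^13135 mod 52541 = 47264.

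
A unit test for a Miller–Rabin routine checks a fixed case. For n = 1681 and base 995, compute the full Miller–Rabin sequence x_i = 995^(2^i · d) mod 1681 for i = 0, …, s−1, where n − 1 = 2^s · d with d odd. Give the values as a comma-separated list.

n − 1 = 1680 = 2^4 · 105, so s = 4 and d = 105.
x_0 = 995^105 mod 1681 = 1637.
x_1 = 1637^2 mod 1681 = 255.
x_2 = 255^2 mod 1681 = 1147.
x_3 = 1147^2 mod 1681 = 1067.

1637, 255, 1147, 1067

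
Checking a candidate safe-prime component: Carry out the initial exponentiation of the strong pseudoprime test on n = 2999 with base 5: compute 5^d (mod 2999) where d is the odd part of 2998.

1

n − 1 = 2998 = 2^1 · 1499, so s = 1 and d = 1499.
Repeated squaring mod 2999: 5^1 ≡ 5, 5^2 ≡ 25, 5^4 ≡ 625, 5^8 ≡ 755, 5^16 ≡ 215, 5^32 ≡ 1240, 5^64 ≡ 2112, 5^128 ≡ 1031, 5^256 ≡ 1315, 5^512 ≡ 1801, 5^1024 ≡ 1682.
1499 = 1024 + 256 + 128 + 64 + 16 + 8 + 2 + 1, so 5^1499 ≡ 1682·1315·1031·2112·215·755·25·5 ≡ 1 (mod 2999).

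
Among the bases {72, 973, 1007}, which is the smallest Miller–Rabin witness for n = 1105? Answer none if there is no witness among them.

n − 1 = 1104 = 2^4 · 69, so s = 4 and d = 69.
Base 72: x_0 = 72^69 mod 1105 = 242. x_0 is neither 1 nor 1104, so continue squaring. x_1 = 242^2 mod 1105 = 1104. x_1 ≡ −1, so 72 is not a witness.
Base 973: x_0 = 973^69 mod 1105 = 463. x_0 is neither 1 nor 1104, so continue squaring. x_1 = 463^2 mod 1105 = 1104. x_1 ≡ −1, so 973 is not a witness.
Base 1007: x_0 = 1007^69 mod 1105 = 837. x_0 is neither 1 nor 1104, so continue squaring. x_1 = 837^2 mod 1105 = 1104. x_1 ≡ −1, so 1007 is not a witness.
No listed base is a witness for 1105.

none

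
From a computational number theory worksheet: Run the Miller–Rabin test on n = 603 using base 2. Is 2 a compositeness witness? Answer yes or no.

yes

n − 1 = 602 = 2^1 · 301, so s = 1 and d = 301.
x_0 = 2^301 mod 603 = 587.
x_0 ∉ {1, 602} and s = 1, so 2 is a Miller–Rabin witness and 603 is composite.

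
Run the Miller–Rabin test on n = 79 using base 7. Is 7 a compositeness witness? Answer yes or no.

n − 1 = 78 = 2^1 · 39, so s = 1 and d = 39.
Repeated squaring mod 79: 7^1 ≡ 7, 7^2 ≡ 49, 7^4 ≡ 31, 7^8 ≡ 13, 7^16 ≡ 11, 7^32 ≡ 42.
39 = 32 + 4 + 2 + 1, so 7^39 ≡ 42·31·49·7 ≡ 78 (mod 79).
x_0 = 7^39 mod 79 = 78.
x_0 = 78 ≡ −1, so 7 is not a witness.

no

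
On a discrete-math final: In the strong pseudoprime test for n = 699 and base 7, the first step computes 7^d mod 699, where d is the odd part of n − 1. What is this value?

n − 1 = 698 = 2^1 · 349, so s = 1 and d = 349.
7^349 mod 699 = 7.

7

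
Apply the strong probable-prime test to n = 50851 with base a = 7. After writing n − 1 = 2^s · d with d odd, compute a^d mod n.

15259

n − 1 = 50850 = 2^1 · 25425, so s = 1 and d = 25425.
7^25425 mod 50851 = 15259.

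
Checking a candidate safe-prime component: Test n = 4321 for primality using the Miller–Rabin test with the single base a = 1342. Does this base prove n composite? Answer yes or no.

yes

n − 1 = 4320 = 2^5 · 135, so s = 5 and d = 135.
x_0 = 1342^135 mod 4321 = 3726.
x_0 is neither 1 nor 4320, so continue squaring.
x_1 = 3726^2 mod 4321 = 4024.
x_2 = 4024^2 mod 4321 = 1789.
x_3 = 1789^2 mod 4321 = 2981.
x_4 = 2981^2 mod 4321 = 2385.
Reached i = s−1 = 4 without hitting −1: 1342 is a Miller–Rabin witness and 4321 is composite.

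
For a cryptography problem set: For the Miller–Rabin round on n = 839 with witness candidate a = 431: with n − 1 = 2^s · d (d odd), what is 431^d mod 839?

n − 1 = 838 = 2^1 · 419, so s = 1 and d = 419.
Repeated squaring mod 839: 431^1 ≡ 431, 431^2 ≡ 342, 431^4 ≡ 343, 431^8 ≡ 189, 431^16 ≡ 483, 431^32 ≡ 47, 431^64 ≡ 531, 431^128 ≡ 57, 431^256 ≡ 732.
419 = 256 + 128 + 32 + 2 + 1, so 431^419 ≡ 732·57·47·342·431 ≡ 1 (mod 839).

1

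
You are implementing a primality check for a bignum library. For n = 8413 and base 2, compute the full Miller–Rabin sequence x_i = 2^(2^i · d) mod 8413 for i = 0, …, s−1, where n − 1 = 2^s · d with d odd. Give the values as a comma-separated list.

4220, 6492

n − 1 = 8412 = 2^2 · 2103, so s = 2 and d = 2103.
x_0 = 2^2103 mod 8413 = 4220.
x_1 = 4220^2 mod 8413 = 6492.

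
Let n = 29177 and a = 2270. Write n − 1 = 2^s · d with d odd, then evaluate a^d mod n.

13836

n − 1 = 29176 = 2^3 · 3647, so s = 3 and d = 3647.
2270^3647 mod 29177 = 13836.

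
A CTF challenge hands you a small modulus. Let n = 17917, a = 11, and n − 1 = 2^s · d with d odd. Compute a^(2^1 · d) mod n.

n − 1 = 17916 = 2^2 · 4479, so s = 2 and d = 4479.
Repeated squaring mod 17917: 11^1 ≡ 11, 11^2 ≡ 121, 11^4 ≡ 14641, 11^8 ≡ 17810, 11^16 ≡ 11449, 11^32 ≡ 16746, 11^64 ≡ 9549, 11^128 ≡ 3788, 11^256 ≡ 15344, 11^512 ≡ 8956, 11^1024 ≡ 13444, 11^2048 ≡ 12357, 11^4096 ≡ 6775.
4479 = 4096 + 256 + 64 + 32 + 16 + 8 + 4 + 2 + 1, so 11^4479 ≡ 6775·15344·9549·16746·11449·17810·14641·121·11 ≡ 7354 (mod 17917).
x_0 = 7354.
x_1 = 7354^2 mod 17917 = 7810.

7810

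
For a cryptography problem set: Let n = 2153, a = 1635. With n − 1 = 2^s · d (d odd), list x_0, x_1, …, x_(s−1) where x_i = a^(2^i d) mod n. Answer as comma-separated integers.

n − 1 = 2152 = 2^3 · 269, so s = 3 and d = 269.
x_0 = 1635^269 mod 2153 = 1.
x_1 = 1^2 mod 2153 = 1.
x_2 = 1^2 mod 2153 = 1.

1, 1, 1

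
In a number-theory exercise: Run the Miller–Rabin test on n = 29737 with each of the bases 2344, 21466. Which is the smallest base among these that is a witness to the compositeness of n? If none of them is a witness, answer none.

2344

n − 1 = 29736 = 2^3 · 3717, so s = 3 and d = 3717.
Base 2344: x_0 = 2344^3717 mod 29737 = 8034. x_0 is neither 1 nor 29736, so continue squaring. x_1 = 8034^2 mod 29737 = 15866. x_2 = 15866^2 mod 29737 = 6251. Reached i = s−1 = 2 without hitting −1: 2344 is a Miller–Rabin witness and 29737 is composite.
Base 21466: x_0 = 21466^3717 mod 29737 = 10691. x_0 is neither 1 nor 29736, so continue squaring. x_1 = 10691^2 mod 29737 = 18190. x_2 = 18190^2 mod 29737 = 22238. Reached i = s−1 = 2 without hitting −1: 21466 is a Miller–Rabin witness and 29737 is composite.
The smallest witness among the given bases is 2344.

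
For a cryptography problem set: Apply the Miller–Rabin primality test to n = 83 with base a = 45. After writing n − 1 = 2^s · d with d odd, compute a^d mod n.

n − 1 = 82 = 2^1 · 41, so s = 1 and d = 41.
45^41 mod 83 = 82.

82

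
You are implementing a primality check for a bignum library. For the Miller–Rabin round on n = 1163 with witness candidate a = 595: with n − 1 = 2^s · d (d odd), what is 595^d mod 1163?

n − 1 = 1162 = 2^1 · 581, so s = 1 and d = 581.
595^581 mod 1163 = 1162.

1162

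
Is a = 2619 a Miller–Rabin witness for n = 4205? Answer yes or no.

n − 1 = 4204 = 2^2 · 1051, so s = 2 and d = 1051.
x_0 = 2619^1051 mod 4205 = 734.
x_0 is neither 1 nor 4204, so continue squaring.
x_1 = 734^2 mod 4205 = 516.
Reached i = s−1 = 1 without hitting −1: 2619 is a Miller–Rabin witness and 4205 is composite.

yes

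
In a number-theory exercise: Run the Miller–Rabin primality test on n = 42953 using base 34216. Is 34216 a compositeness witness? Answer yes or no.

n − 1 = 42952 = 2^3 · 5369, so s = 3 and d = 5369.
x_0 = 34216^5369 mod 42953 = 42952.
x_0 = 42952 ≡ −1, so 34216 is not a witness.

no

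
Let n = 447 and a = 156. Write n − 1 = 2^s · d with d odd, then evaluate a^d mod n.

156

n − 1 = 446 = 2^1 · 223, so s = 1 and d = 223.
156^223 mod 447 = 156.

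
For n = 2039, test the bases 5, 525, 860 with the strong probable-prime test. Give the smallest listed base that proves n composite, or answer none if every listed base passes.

none

n − 1 = 2038 = 2^1 · 1019, so s = 1 and d = 1019.
Base 5: x_0 = 5^1019 mod 2039 = 1. x_0 = 1, so 5 is not a witness.
Base 525: x_0 = 525^1019 mod 2039 = 2038. x_0 = 2038 ≡ −1, so 525 is not a witness.
Base 860: x_0 = 860^1019 mod 2039 = 1. x_0 = 1, so 860 is not a witness.
No listed base is a witness for 2039.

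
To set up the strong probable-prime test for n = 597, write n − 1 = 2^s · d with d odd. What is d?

149

Halving: 596 → 298 → 149; 149 is odd.
So 596 = 2^2 · 149.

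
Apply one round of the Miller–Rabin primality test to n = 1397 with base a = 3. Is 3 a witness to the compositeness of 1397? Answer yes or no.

yes

n − 1 = 1396 = 2^2 · 349, so s = 2 and d = 349.
Repeated squaring mod 1397: 3^1 ≡ 3, 3^2 ≡ 9, 3^4 ≡ 81, 3^8 ≡ 973, 3^16 ≡ 960, 3^32 ≡ 977, 3^64 ≡ 378, 3^128 ≡ 390, 3^256 ≡ 1224.
349 = 256 + 64 + 16 + 8 + 4 + 1, so 3^349 ≡ 1224·378·960·973·81·3 ≡ 224 (mod 1397).
x_0 = 3^349 mod 1397 = 224.
x_0 is neither 1 nor 1396, so continue squaring.
x_1 = 224^2 mod 1397 = 1281.
Reached i = s−1 = 1 without hitting −1: 3 is a Miller–Rabin witness and 1397 is composite.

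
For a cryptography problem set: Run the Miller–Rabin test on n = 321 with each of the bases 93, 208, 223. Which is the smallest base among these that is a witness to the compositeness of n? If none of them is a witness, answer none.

n − 1 = 320 = 2^6 · 5, so s = 6 and d = 5.
Base 93: x_0 = 93^5 mod 321 = 279. x_0 is neither 1 nor 320, so continue squaring. x_1 = 279^2 mod 321 = 159. x_2 = 159^2 mod 321 = 243. x_3 = 243^2 mod 321 = 306. x_4 = 306^2 mod 321 = 225. x_5 = 225^2 mod 321 = 228. Reached i = s−1 = 5 without hitting −1: 93 is a Miller–Rabin witness and 321 is composite.
Base 208: x_0 = 208^5 mod 321 = 142. x_0 is neither 1 nor 320, so continue squaring. x_1 = 142^2 mod 321 = 262. x_2 = 262^2 mod 321 = 271. x_3 = 271^2 mod 321 = 253. x_4 = 253^2 mod 321 = 130. x_5 = 130^2 mod 321 = 208. Reached i = s−1 = 5 without hitting −1: 208 is a Miller–Rabin witness and 321 is composite.
Base 223: x_0 = 223^5 mod 321 = 199. x_0 is neither 1 nor 320, so continue squaring. x_1 = 199^2 mod 321 = 118. x_2 = 118^2 mod 321 = 121. x_3 = 121^2 mod 321 = 196. x_4 = 196^2 mod 321 = 217. x_5 = 217^2 mod 321 = 223. Reached i = s−1 = 5 without hitting −1: 223 is a Miller–Rabin witness and 321 is composite.
The smallest witness among the given bases is 93.

93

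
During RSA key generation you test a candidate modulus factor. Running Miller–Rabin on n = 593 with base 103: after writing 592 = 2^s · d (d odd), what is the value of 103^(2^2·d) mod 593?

77

n − 1 = 592 = 2^4 · 37, so s = 4 and d = 37.
x_0 = 103^37 mod 593 = 384.
x_1 = 384^2 mod 593 = 392.
x_2 = 392^2 mod 593 = 77.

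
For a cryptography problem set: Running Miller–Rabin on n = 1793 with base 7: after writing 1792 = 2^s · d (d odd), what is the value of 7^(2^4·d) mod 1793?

n − 1 = 1792 = 2^8 · 7, so s = 8 and d = 7.
x_0 = 7^7 mod 1793 = 556.
x_1 = 556^2 mod 1793 = 740.
x_2 = 740^2 mod 1793 = 735.
x_3 = 735^2 mod 1793 = 532.
x_4 = 532^2 mod 1793 = 1523.

1523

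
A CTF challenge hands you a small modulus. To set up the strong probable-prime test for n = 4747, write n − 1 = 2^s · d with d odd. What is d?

Halving: 4746 → 2373; 2373 is odd.
So 4746 = 2^1 · 2373.

2373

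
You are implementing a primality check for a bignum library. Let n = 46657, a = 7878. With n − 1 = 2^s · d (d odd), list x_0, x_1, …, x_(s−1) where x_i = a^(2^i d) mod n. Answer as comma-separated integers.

n − 1 = 46656 = 2^6 · 729, so s = 6 and d = 729.
x_0 = 7878^729 mod 46657 = 25272.
x_1 = 25272^2 mod 46657 = 32968.
x_2 = 32968^2 mod 46657 = 14209.
x_3 = 14209^2 mod 46657 = 10842.
x_4 = 10842^2 mod 46657 = 19981.
x_5 = 19981^2 mod 46657 = 43069.

25272, 32968, 14209, 10842, 19981, 43069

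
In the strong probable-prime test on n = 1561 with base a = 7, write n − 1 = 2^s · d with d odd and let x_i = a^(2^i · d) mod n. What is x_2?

343

n − 1 = 1560 = 2^3 · 195, so s = 3 and d = 195.
By repeated squaring, 7^195 ≡ 1372 (mod 1561).
x_0 = 1372.
x_1 = 1372^2 mod 1561 = 1379.
x_2 = 1379^2 mod 1561 = 343.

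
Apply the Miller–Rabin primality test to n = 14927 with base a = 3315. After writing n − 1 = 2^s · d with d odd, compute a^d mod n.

n − 1 = 14926 = 2^1 · 7463, so s = 1 and d = 7463.
3315^7463 mod 14927 = 8017.

8017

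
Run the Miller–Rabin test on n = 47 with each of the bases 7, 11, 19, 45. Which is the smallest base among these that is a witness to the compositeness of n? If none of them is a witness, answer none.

n − 1 = 46 = 2^1 · 23, so s = 1 and d = 23.
Base 7: x_0 = 7^23 mod 47 = 1. x_0 = 1, so 7 is not a witness.
Base 11: x_0 = 11^23 mod 47 = 46. x_0 = 46 ≡ −1, so 11 is not a witness.
Base 19: x_0 = 19^23 mod 47 = 46. x_0 = 46 ≡ −1, so 19 is not a witness.
Base 45: x_0 = 45^23 mod 47 = 46. x_0 = 46 ≡ −1, so 45 is not a witness.
No listed base is a witness for 47.

none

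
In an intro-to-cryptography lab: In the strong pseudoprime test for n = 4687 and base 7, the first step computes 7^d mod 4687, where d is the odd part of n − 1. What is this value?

3009

n − 1 = 4686 = 2^1 · 2343, so s = 1 and d = 2343.
7^2343 mod 4687 = 3009.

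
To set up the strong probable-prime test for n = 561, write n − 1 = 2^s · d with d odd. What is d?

Halving: 560 → 280 → 140 → 70 → 35; 35 is odd.
So 560 = 2^4 · 35.

35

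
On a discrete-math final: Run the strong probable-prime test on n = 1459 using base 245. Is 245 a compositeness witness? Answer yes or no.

n − 1 = 1458 = 2^1 · 729, so s = 1 and d = 729.
x_0 = 245^729 mod 1459 = 1.
x_0 = 1, so 245 is not a witness.

no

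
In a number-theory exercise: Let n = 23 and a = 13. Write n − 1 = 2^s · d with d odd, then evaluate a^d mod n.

n − 1 = 22 = 2^1 · 11, so s = 1 and d = 11.
13^11 mod 23 = 1.

1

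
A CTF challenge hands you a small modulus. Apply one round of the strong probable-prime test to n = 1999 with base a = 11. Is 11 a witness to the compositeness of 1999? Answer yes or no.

no

n − 1 = 1998 = 2^1 · 999, so s = 1 and d = 999.
x_0 = 11^999 mod 1999 = 1.
x_0 = 1, so 11 is not a witness.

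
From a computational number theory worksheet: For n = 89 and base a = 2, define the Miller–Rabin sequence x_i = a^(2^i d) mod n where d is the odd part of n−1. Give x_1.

n − 1 = 88 = 2^3 · 11, so s = 3 and d = 11.
x_0 = 2^11 mod 89 = 1.
x_1 = 1^2 mod 89 = 1.

1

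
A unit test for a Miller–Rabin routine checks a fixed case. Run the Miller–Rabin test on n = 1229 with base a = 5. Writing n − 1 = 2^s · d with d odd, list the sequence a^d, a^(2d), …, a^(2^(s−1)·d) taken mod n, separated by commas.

n − 1 = 1228 = 2^2 · 307, so s = 2 and d = 307.
x_0 = 5^307 mod 1229 = 1228.
x_1 = 1228^2 mod 1229 = 1.

1228, 1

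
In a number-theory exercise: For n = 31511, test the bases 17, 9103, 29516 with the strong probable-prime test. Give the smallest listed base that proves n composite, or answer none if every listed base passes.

none

n − 1 = 31510 = 2^1 · 15755, so s = 1 and d = 15755.
Base 17: x_0 = 17^15755 mod 31511 = 31510. x_0 = 31510 ≡ −1, so 17 is not a witness.
Base 9103: x_0 = 9103^15755 mod 31511 = 31510. x_0 = 31510 ≡ −1, so 9103 is not a witness.
Base 29516: x_0 = 29516^15755 mod 31511 = 31510. x_0 = 31510 ≡ −1, so 29516 is not a witness.
No listed base is a witness for 31511.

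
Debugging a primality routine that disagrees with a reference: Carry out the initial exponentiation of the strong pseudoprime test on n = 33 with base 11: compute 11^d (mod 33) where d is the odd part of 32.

n − 1 = 32 = 2^5 · 1, so s = 5 and d = 1.
11^1 mod 33 = 11.

11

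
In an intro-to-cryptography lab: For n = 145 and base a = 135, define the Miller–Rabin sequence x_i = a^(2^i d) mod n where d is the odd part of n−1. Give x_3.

n − 1 = 144 = 2^4 · 9, so s = 4 and d = 9.
x_0 = 135^9 mod 145 = 40.
x_1 = 40^2 mod 145 = 5.
x_2 = 5^2 mod 145 = 25.
x_3 = 25^2 mod 145 = 45.

45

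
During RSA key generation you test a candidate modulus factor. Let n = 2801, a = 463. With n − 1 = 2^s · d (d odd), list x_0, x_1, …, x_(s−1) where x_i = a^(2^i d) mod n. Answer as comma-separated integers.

817, 851, 1543, 2800

n − 1 = 2800 = 2^4 · 175, so s = 4 and d = 175.
x_0 = 463^175 mod 2801 = 817.
x_1 = 817^2 mod 2801 = 851.
x_2 = 851^2 mod 2801 = 1543.
x_3 = 1543^2 mod 2801 = 2800.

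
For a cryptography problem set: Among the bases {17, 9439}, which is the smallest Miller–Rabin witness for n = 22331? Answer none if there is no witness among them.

17

n − 1 = 22330 = 2^1 · 11165, so s = 1 and d = 11165.
Base 17: x_0 = 17^11165 mod 22331 = 12908. x_0 ∉ {1, 22330} and s = 1, so 17 is a Miller–Rabin witness and 22331 is composite.
Base 9439: x_0 = 9439^11165 mod 22331 = 11623. x_0 ∉ {1, 22330} and s = 1, so 9439 is a Miller–Rabin witness and 22331 is composite.
The smallest witness among the given bases is 17.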